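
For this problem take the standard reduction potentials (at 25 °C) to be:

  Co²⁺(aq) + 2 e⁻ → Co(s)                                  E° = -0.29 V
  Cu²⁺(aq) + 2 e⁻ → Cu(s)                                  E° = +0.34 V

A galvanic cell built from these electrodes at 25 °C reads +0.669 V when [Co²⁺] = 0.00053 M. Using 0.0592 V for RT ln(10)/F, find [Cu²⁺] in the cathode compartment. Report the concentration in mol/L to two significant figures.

0.011 M

Cu²⁺/Cu is the cathode, Co²⁺/Co the anode: E°cell = +0.63 V, n = 2.
Overall reaction: Cu²⁺(aq) + Co(s) → Cu(s) + Co²⁺(aq); Q = [Co²⁺]^1/[Cu²⁺]^1.
From E = E° − (0.0592/n) log Q: log Q = (E° − E)·n/0.0592 = (+0.63 − (+0.669))·2/0.0592 = -1.3176.
So 1·log[Cu²⁺] = 1·log(0.00053) − log Q = -3.2757 − (-1.3176) = -1.9581; [Cu²⁺] = 10^(-1.9581) ≈ 0.011 M.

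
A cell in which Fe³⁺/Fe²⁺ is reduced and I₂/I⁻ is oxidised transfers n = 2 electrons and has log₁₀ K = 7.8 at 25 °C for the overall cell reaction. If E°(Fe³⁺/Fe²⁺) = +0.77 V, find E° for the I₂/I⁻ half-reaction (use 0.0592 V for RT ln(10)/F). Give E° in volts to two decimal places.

+0.54 V

E°cell = (0.0592/n)·log K = (0.0592/2)(7.8) = +0.231 V.
Since Fe³⁺/Fe²⁺ is the cathode and I₂/I⁻ the anode, E°cell = E°(Fe³⁺/Fe²⁺) − E°(I₂/I⁻).
So E°(I₂/I⁻) = E°(Fe³⁺/Fe²⁺) − E°cell = (+0.77) − (+0.231) = +0.54 V.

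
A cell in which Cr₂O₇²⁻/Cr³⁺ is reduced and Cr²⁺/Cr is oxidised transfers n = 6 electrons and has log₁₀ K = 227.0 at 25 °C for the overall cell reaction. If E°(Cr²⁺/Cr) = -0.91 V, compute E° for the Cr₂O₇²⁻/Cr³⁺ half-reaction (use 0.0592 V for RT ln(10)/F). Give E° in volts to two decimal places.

+1.33 V

E°cell = (0.0592/n)·log K = (0.0592/6)(227.0) = +2.240 V.
Since Cr₂O₇²⁻/Cr³⁺ is the cathode and Cr²⁺/Cr the anode, E°cell = E°(Cr₂O₇²⁻/Cr³⁺) − E°(Cr²⁺/Cr).
So E°(Cr₂O₇²⁻/Cr³⁺) = E°cell + E°(Cr²⁺/Cr) = +2.240 + (-0.91) = +1.33 V.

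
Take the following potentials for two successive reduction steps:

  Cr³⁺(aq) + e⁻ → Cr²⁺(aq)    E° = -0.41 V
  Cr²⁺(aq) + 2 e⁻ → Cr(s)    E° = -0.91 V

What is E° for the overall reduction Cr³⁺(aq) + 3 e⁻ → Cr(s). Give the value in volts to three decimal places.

-0.743 V

Adding the free-energy changes (−nFE°) of the two steps gives −n₃FE°₃ = −n₁FE°₁ − n₂FE°₂.
E°₃ = (1×-0.41 + 2×-0.91) / 3 = (-2.230) / 3 = -0.743 V.
E° values themselves are not directly additive — weighting by electron count is essential.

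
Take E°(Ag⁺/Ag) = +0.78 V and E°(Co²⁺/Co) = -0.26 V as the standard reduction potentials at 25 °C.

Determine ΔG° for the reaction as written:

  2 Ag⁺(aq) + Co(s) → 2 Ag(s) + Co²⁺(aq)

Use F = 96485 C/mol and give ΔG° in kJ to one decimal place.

As written, Ag⁺/Ag is reduced (cathode) and Co²⁺/Co is oxidised (anode), so E°cell = (+0.78) − (-0.26) = +1.04 V.
Balancing electrons gives n = 2.
ΔG° = −nFE° = −(2)(96485)(+1.04) = -200,689 J = -200.7 kJ.

-200.7 kJ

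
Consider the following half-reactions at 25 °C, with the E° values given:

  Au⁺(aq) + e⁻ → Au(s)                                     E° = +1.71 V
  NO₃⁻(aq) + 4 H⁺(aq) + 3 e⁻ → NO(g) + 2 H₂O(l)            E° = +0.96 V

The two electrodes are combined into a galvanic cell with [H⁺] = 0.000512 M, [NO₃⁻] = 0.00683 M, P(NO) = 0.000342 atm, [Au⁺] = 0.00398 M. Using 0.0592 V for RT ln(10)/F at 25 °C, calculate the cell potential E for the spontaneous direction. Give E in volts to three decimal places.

Au⁺/Au is the cathode (higher E°), NO₃⁻/NO the anode: E°cell = +1.71 − (+0.96) = +0.75 V, n = 3.
Overall: 3 Au⁺(aq) + NO(g) + 2 H₂O(l) → 3 Au(s) + NO₃⁻(aq) + 4 H⁺(aq)
Q = [NO₃⁻]·[H⁺]^4 / ([Au⁺]^3·P(NO)); log Q = -4.662.
E = E° − (0.0592/n) log Q = +0.75 − (0.0592/3)(-4.662) = +0.842 V.

+0.842 V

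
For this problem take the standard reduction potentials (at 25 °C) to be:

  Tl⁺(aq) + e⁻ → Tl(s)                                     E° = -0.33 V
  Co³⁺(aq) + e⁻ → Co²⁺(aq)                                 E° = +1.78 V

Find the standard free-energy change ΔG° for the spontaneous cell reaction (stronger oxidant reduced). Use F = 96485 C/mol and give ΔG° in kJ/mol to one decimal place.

-203.6 kJ/mol

Co³⁺/Co²⁺ (E° = +1.78 V) is the cathode; Tl⁺/Tl (E° = -0.33 V) is the anode, so E°cell = +2.11 V.
Balancing electrons gives n = 1 (lcm of 1 and 1).
ΔG° = −nFE° = −(1)(96485)(+2.11) = -203,583 J = -203.6 kJ/mol.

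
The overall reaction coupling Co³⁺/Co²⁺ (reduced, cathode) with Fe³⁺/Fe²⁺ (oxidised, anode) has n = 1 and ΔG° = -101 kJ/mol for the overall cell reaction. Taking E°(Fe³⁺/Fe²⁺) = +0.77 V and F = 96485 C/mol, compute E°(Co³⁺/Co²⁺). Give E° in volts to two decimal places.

E°cell = −ΔG°/(nF) = −(-101×10³)/((1)(96485)) = +1.047 V.
Since Co³⁺/Co²⁺ is the cathode and Fe³⁺/Fe²⁺ the anode, E°cell = E°(Co³⁺/Co²⁺) − E°(Fe³⁺/Fe²⁺).
So E°(Co³⁺/Co²⁺) = E°cell + E°(Fe³⁺/Fe²⁺) = +1.047 + (+0.77) = +1.82 V.

+1.82 V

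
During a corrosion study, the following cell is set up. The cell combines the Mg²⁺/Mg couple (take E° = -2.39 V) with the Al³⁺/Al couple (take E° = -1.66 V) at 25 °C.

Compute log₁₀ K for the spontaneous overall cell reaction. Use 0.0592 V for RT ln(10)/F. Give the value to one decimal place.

74.0

Cathode: Al³⁺/Al; anode: Mg²⁺/Mg. E°cell = +0.73 V, n = 6.
log K = nE°cell / 0.0592 = (6)(+0.73) / 0.0592 = 74.0.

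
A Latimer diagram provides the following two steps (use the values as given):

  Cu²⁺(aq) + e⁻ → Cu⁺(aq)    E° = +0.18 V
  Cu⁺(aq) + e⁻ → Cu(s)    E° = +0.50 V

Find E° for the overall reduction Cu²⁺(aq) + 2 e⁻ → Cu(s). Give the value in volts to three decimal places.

Standard free energies of sequential steps add: ΔG°₃ = ΔG°₁ + ΔG°₂, so n₃E°₃ = n₁E°₁ + n₂E°₂.
E°₃ = (1×+0.18 + 1×+0.50) / 2 = (+0.680) / 2 = +0.340 V.

+0.340 V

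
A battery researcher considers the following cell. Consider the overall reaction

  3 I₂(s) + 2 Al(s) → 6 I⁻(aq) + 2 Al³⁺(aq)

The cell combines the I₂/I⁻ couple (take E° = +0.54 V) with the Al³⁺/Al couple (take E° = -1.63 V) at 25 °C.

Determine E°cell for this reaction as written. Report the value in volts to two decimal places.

The I₂/I⁻ couple has the higher reduction potential, so it is the cathode; Al³⁺/Al is oxidised at the anode.
E°cell = E°(cathode) − E°(anode) = (+0.54) − (-1.63) = +2.17 V.

+2.17 V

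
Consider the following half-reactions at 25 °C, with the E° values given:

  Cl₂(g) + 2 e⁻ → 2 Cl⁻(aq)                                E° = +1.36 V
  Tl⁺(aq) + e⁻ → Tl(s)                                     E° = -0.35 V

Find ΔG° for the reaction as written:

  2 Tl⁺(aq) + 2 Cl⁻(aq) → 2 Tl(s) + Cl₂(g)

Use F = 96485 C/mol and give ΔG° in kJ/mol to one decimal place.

As written, Tl⁺/Tl is reduced (cathode) and Cl₂/Cl⁻ is oxidised (anode), so E°cell = (-0.35) − (+1.36) = -1.71 V.
Balancing electrons gives n = 2.
ΔG° = −nFE° = −(2)(96485)(-1.71) = 329,979 J = +330.0 kJ/mol.

+330.0 kJ/mol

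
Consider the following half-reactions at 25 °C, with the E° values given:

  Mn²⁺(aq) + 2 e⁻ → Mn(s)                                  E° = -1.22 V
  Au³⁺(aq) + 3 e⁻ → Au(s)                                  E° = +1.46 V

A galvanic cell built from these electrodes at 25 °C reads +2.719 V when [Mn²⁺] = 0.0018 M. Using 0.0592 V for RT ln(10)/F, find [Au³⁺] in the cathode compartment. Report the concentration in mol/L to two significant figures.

0.0072 M

Au³⁺/Au is the cathode, Mn²⁺/Mn the anode: E°cell = +2.68 V, n = 6.
Overall reaction: 2 Au³⁺(aq) + 3 Mn(s) → 2 Au(s) + 3 Mn²⁺(aq); Q = [Mn²⁺]^3/[Au³⁺]^2.
From E = E° − (0.0592/n) log Q: log Q = (E° − E)·n/0.0592 = (+2.68 − (+2.719))·6/0.0592 = -3.9527.
So 2·log[Au³⁺] = 3·log(0.0018) − log Q = -8.2342 − (-3.9527) = -4.2815; log[Au³⁺] = -4.2815 / 2 = -2.1408; [Au³⁺] = 10^(-2.1408) ≈ 0.0072 M.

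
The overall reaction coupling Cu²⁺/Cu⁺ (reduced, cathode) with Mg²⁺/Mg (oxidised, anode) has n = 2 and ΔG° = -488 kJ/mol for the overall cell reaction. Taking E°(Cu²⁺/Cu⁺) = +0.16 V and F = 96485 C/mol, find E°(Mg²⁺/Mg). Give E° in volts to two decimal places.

-2.37 V

E°cell = −ΔG°/(nF) = −(-488×10³)/((2)(96485)) = +2.529 V.
Since Cu²⁺/Cu⁺ is the cathode and Mg²⁺/Mg the anode, E°cell = E°(Cu²⁺/Cu⁺) − E°(Mg²⁺/Mg).
So E°(Mg²⁺/Mg) = E°(Cu²⁺/Cu⁺) − E°cell = (+0.16) − (+2.529) = -2.37 V.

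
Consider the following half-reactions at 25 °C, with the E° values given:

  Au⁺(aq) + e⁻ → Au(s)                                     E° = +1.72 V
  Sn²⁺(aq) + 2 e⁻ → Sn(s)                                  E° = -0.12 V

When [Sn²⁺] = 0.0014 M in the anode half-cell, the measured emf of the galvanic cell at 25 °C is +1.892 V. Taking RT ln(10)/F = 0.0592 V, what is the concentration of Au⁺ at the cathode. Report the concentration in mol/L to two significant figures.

0.28 M

Au⁺/Au is the cathode, Sn²⁺/Sn the anode: E°cell = +1.84 V, n = 2.
Overall reaction: 2 Au⁺(aq) + Sn(s) → 2 Au(s) + Sn²⁺(aq); Q = [Sn²⁺]^1/[Au⁺]^2.
From E = E° − (0.0592/n) log Q: log Q = (E° − E)·n/0.0592 = (+1.84 − (+1.892))·2/0.0592 = -1.7568.
So 2·log[Au⁺] = 1·log(0.0014) − log Q = -2.8539 − (-1.7568) = -1.0971; log[Au⁺] = -1.0971 / 2 = -0.5485; [Au⁺] = 10^(-0.5485) ≈ 0.28 M.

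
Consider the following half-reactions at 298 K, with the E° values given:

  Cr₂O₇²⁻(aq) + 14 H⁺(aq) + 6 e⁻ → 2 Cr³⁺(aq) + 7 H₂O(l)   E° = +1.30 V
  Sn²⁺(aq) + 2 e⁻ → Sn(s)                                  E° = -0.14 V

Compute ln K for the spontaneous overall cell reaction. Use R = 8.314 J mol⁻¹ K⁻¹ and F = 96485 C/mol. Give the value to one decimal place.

Cathode: Cr₂O₇²⁻/Cr³⁺; anode: Sn²⁺/Sn. E°cell = (+1.30) − (-0.14) = +1.44 V, with n = 6.
ΔG° = −nFE° = −RT ln K, so ln K = nFE°/(RT) = (6)(96485)(+1.44) / ((8.314)(298)) = 336.471.

336.5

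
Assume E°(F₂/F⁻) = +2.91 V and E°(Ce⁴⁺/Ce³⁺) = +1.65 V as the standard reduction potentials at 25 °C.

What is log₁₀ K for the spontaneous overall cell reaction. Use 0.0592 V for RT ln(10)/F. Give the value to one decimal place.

Cathode: F₂/F⁻; anode: Ce⁴⁺/Ce³⁺. E°cell = +1.26 V, n = 2.
log K = nE°cell / 0.0592 = (2)(+1.26) / 0.0592 = 42.6.

42.6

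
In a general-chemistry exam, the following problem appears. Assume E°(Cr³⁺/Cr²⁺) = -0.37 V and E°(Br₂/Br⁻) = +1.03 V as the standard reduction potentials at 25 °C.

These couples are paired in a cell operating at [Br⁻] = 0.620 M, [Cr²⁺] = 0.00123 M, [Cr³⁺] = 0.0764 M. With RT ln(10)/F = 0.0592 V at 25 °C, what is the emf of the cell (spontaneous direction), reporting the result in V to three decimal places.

Br₂/Br⁻ is the cathode (higher E°), Cr³⁺/Cr²⁺ the anode: E°cell = +1.03 − (-0.37) = +1.40 V, n = 2.
Overall: Br₂(l) + 2 Cr²⁺(aq) → 2 Br⁻(aq) + 2 Cr³⁺(aq)
Q = [Br⁻]^2·[Cr³⁺]^2 / ([Cr²⁺]^2); log Q = 3.171.
E = E° − (0.0592/n) log Q = +1.40 − (0.0592/2)(3.171) = +1.306 V.

+1.306 V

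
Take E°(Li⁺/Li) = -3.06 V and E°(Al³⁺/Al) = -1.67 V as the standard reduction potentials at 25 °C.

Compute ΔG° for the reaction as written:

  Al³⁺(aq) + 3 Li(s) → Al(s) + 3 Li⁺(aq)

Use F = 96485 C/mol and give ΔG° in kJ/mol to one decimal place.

-402.3 kJ/mol

As written, Al³⁺/Al is reduced (cathode) and Li⁺/Li is oxidised (anode), so E°cell = (-1.67) − (-3.06) = +1.39 V.
Balancing electrons gives n = 3.
ΔG° = −nFE° = −(3)(96485)(+1.39) = -402,342 J = -402.3 kJ/mol.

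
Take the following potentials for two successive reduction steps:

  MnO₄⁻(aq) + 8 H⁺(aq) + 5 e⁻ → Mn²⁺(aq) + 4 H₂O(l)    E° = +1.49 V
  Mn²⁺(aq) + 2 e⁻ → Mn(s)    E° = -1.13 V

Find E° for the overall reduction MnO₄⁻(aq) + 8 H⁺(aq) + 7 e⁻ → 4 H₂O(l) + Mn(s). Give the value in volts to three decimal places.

+0.741 V

Since ΔG° = −nFE° is additive over sequential reductions, n₃E°₃ = n₁E°₁ + n₂E°₂.
E°₃ = (5×+1.49 + 2×-1.13) / 7 = (+5.190) / 7 = +0.741 V.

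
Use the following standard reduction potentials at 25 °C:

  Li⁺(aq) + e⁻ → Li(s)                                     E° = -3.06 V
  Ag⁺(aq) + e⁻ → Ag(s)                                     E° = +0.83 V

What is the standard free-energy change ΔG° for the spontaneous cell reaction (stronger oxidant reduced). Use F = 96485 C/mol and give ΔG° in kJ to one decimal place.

-375.3 kJ

Ag⁺/Ag (E° = +0.83 V) is the cathode; Li⁺/Li (E° = -3.06 V) is the anode, so E°cell = +3.89 V.
Balancing electrons gives n = 1 (lcm of 1 and 1).
ΔG° = −nFE° = −(1)(96485)(+3.89) = -375,327 J = -375.3 kJ.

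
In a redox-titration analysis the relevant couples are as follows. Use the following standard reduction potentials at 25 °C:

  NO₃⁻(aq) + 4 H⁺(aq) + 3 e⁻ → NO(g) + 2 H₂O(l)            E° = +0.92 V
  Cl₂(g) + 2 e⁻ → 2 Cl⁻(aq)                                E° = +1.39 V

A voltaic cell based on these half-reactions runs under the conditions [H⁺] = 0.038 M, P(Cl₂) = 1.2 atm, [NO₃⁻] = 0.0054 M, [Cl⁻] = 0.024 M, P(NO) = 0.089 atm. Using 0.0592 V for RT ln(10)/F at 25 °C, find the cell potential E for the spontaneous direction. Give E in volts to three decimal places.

Cl₂/Cl⁻ is the cathode (higher E°), NO₃⁻/NO the anode: E°cell = +1.39 − (+0.92) = +0.47 V, n = 6.
Overall: 3 Cl₂(g) + 2 NO(g) + 4 H₂O(l) → 6 Cl⁻(aq) + 2 NO₃⁻(aq) + 8 H⁺(aq)
Q = [Cl⁻]^6·[NO₃⁻]^2·[H⁺]^8 / (P(Cl₂)^3·P(NO)^2); log Q = -23.752.
E = E° − (0.0592/n) log Q = +0.47 − (0.0592/6)(-23.752) = +0.704 V.

+0.704 V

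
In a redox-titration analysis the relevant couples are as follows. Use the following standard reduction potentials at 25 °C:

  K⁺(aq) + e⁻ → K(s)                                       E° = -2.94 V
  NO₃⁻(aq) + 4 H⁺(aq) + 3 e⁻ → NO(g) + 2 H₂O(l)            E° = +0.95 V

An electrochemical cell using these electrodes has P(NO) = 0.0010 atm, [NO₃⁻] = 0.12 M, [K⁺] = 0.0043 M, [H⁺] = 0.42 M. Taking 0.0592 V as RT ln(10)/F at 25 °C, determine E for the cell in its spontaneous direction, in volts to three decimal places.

+4.041 V

NO₃⁻/NO is the cathode (higher E°), K⁺/K the anode: E°cell = +0.95 − (-2.94) = +3.89 V, n = 3.
Overall: NO₃⁻(aq) + 4 H⁺(aq) + 3 K(s) → NO(g) + 2 H₂O(l) + 3 K⁺(aq)
Q = P(NO)·[K⁺]^3 / ([NO₃⁻]·[H⁺]^4); log Q = -7.672.
E = E° − (0.0592/n) log Q = +3.89 − (0.0592/3)(-7.672) = +4.041 V.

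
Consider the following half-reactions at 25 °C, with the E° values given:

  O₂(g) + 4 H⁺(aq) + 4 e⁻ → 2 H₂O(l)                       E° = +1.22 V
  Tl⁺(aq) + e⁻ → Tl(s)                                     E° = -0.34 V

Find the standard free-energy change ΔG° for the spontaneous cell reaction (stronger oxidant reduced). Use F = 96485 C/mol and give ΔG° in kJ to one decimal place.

O₂/H₂O (E° = +1.22 V) is the cathode; Tl⁺/Tl (E° = -0.34 V) is the anode, so E°cell = +1.56 V.
Balancing electrons gives n = 4 (lcm of 4 and 1).
ΔG° = −nFE° = −(4)(96485)(+1.56) = -602,066 J = -602.1 kJ.

-602.1 kJ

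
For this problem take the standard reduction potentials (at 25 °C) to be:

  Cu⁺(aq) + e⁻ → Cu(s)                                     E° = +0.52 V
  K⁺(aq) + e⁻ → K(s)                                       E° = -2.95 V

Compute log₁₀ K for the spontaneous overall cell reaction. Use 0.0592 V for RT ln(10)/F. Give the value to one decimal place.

58.6

Cathode: Cu⁺/Cu; anode: K⁺/K. E°cell = +3.47 V, n = 1.
log K = nE°cell / 0.0592 = (1)(+3.47) / 0.0592 = 58.6.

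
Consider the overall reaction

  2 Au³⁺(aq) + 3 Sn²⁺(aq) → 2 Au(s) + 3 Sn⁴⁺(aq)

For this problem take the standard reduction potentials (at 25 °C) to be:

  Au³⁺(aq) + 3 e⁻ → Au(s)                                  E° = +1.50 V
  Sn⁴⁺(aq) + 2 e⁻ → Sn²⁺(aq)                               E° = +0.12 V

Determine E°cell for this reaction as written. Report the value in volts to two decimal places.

+1.38 V

The Au³⁺/Au couple has the higher reduction potential, so it is the cathode; Sn⁴⁺/Sn²⁺ is oxidised at the anode.
E°cell = E°(cathode) − E°(anode) = (+1.50) − (+0.12) = +1.38 V.
Since E°cell > 0, the reaction is spontaneous under standard conditions.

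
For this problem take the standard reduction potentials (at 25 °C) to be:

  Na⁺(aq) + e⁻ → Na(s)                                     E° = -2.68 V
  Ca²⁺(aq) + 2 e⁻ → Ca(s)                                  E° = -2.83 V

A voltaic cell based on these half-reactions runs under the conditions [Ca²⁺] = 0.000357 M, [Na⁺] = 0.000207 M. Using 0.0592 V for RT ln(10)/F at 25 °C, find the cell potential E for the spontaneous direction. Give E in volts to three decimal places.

+0.034 V

Na⁺/Na is the cathode (higher E°), Ca²⁺/Ca the anode: E°cell = -2.68 − (-2.83) = +0.15 V, n = 2.
Overall: 2 Na⁺(aq) + Ca(s) → 2 Na(s) + Ca²⁺(aq)
Q = [Ca²⁺] / ([Na⁺]^2); log Q = 3.921.
E = E° − (0.0592/n) log Q = +0.15 − (0.0592/2)(3.921) = +0.034 V.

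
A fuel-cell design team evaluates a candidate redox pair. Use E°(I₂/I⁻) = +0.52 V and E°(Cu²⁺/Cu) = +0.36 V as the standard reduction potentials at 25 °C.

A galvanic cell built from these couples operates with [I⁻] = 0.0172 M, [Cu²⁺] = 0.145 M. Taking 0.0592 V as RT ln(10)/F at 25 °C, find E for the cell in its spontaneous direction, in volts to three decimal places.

I₂/I⁻ is the cathode (higher E°), Cu²⁺/Cu the anode: E°cell = +0.52 − (+0.36) = +0.16 V, n = 2.
Overall: I₂(s) + Cu(s) → 2 I⁻(aq) + Cu²⁺(aq)
Q = [I⁻]^2·[Cu²⁺]; log Q = -4.368.
E = E° − (0.0592/n) log Q = +0.16 − (0.0592/2)(-4.368) = +0.289 V.

+0.289 V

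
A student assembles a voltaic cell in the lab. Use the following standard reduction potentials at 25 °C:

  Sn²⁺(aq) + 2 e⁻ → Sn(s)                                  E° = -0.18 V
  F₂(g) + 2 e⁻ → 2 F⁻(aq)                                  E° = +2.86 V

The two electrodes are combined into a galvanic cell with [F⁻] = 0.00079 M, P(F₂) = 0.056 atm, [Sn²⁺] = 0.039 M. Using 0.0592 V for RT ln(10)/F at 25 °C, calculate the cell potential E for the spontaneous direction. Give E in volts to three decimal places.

+3.228 V

F₂/F⁻ is the cathode (higher E°), Sn²⁺/Sn the anode: E°cell = +2.86 − (-0.18) = +3.04 V, n = 2.
Overall: F₂(g) + Sn(s) → 2 F⁻(aq) + Sn²⁺(aq)
Q = [F⁻]^2·[Sn²⁺] / (P(F₂)); log Q = -6.362.
E = E° − (0.0592/n) log Q = +3.04 − (0.0592/2)(-6.362) = +3.228 V.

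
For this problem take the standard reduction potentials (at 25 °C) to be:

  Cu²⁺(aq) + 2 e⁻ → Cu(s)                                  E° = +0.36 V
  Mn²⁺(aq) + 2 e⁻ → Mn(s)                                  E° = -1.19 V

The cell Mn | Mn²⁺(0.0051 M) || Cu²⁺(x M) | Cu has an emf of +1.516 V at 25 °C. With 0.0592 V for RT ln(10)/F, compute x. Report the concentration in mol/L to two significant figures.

0.00036 M

Cu²⁺/Cu is the cathode, Mn²⁺/Mn the anode: E°cell = +1.55 V, n = 2.
Overall reaction: Cu²⁺(aq) + Mn(s) → Cu(s) + Mn²⁺(aq); Q = [Mn²⁺]^1/[Cu²⁺]^1.
From E = E° − (0.0592/n) log Q: log Q = (E° − E)·n/0.0592 = (+1.55 − (+1.516))·2/0.0592 = 1.1486.
So 1·log[Cu²⁺] = 1·log(0.0051) − log Q = -2.2924 − (1.1486) = -3.4410; [Cu²⁺] = 10^(-3.4410) ≈ 0.00036 M.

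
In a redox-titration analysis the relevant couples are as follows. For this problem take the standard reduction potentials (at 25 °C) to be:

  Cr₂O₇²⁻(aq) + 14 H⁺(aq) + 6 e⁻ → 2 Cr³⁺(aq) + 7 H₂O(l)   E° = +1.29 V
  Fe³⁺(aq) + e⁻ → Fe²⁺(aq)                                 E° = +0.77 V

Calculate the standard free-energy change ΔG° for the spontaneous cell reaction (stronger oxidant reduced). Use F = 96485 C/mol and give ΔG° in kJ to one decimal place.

Cr₂O₇²⁻/Cr³⁺ (E° = +1.29 V) is the cathode; Fe³⁺/Fe²⁺ (E° = +0.77 V) is the anode, so E°cell = +0.52 V.
Balancing electrons gives n = 6 (lcm of 6 and 1).
ΔG° = −nFE° = −(6)(96485)(+0.52) = -301,033 J = -301.0 kJ.

-301.0 kJ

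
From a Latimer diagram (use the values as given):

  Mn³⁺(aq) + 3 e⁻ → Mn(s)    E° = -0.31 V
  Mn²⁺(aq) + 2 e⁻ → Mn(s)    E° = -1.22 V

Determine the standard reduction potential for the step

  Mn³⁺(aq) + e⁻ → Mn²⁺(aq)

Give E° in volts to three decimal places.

Sequential free energies add, so n₃E°₃ = n₁E°₁ + n₂E°₂.
With n₃ = 3, and the known step contributing 2×(-1.22) V, the unknown satisfies 1·E° = 3×(-0.31) − 2×(-1.22) = +1.510.
E° = +1.510 / 1 = +1.510 V.

+1.510 V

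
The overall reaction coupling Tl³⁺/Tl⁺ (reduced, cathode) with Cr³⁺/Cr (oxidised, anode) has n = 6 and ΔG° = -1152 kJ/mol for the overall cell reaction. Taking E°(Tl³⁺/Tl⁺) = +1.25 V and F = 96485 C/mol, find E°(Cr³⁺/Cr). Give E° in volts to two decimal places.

E°cell = −ΔG°/(nF) = −(-1152×10³)/((6)(96485)) = +1.990 V.
Since Tl³⁺/Tl⁺ is the cathode and Cr³⁺/Cr the anode, E°cell = E°(Tl³⁺/Tl⁺) − E°(Cr³⁺/Cr).
So E°(Cr³⁺/Cr) = E°(Tl³⁺/Tl⁺) − E°cell = (+1.25) − (+1.990) = -0.74 V.

-0.74 V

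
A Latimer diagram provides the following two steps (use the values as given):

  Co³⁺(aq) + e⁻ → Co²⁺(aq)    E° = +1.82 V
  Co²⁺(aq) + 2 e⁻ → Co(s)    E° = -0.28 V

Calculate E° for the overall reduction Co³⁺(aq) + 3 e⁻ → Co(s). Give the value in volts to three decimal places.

Since ΔG° = −nFE° is additive over sequential reductions, n₃E°₃ = n₁E°₁ + n₂E°₂.
E°₃ = (1×+1.82 + 2×-0.28) / 3 = (+1.260) / 3 = +0.420 V.

+0.420 V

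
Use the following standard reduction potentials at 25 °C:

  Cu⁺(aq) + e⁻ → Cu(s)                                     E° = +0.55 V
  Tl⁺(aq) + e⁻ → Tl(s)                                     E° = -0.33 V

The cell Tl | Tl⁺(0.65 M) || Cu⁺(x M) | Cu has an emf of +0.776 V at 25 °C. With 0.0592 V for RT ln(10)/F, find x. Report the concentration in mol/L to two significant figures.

Cu⁺/Cu is the cathode, Tl⁺/Tl the anode: E°cell = +0.88 V, n = 1.
Overall reaction: Cu⁺(aq) + Tl(s) → Cu(s) + Tl⁺(aq); Q = [Tl⁺]^1/[Cu⁺]^1.
From E = E° − (0.0592/n) log Q: log Q = (E° − E)·n/0.0592 = (+0.88 − (+0.776))·1/0.0592 = 1.7568.
So 1·log[Cu⁺] = 1·log(0.65) − log Q = -0.1871 − (1.7568) = -1.9439; [Cu⁺] = 10^(-1.9439) ≈ 0.011 M.

0.011 M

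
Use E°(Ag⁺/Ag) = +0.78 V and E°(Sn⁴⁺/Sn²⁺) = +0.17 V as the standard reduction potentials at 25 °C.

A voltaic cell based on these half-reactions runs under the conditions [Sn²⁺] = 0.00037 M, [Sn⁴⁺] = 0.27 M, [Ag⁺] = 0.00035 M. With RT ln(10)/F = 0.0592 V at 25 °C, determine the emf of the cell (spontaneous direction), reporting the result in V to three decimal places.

+0.321 V

Ag⁺/Ag is the cathode (higher E°), Sn⁴⁺/Sn²⁺ the anode: E°cell = +0.78 − (+0.17) = +0.61 V, n = 2.
Overall: 2 Ag⁺(aq) + Sn²⁺(aq) → 2 Ag(s) + Sn⁴⁺(aq)
Q = [Sn⁴⁺] / ([Ag⁺]^2·[Sn²⁺]); log Q = 9.775.
E = E° − (0.0592/n) log Q = +0.61 − (0.0592/2)(9.775) = +0.321 V.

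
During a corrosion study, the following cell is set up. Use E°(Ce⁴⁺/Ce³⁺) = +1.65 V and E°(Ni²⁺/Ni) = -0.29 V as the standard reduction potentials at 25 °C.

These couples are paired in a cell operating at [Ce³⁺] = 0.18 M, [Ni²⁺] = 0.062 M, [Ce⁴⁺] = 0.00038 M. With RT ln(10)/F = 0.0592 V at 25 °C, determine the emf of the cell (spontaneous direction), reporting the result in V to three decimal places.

Ce⁴⁺/Ce³⁺ is the cathode (higher E°), Ni²⁺/Ni the anode: E°cell = +1.65 − (-0.29) = +1.94 V, n = 2.
Overall: 2 Ce⁴⁺(aq) + Ni(s) → 2 Ce³⁺(aq) + Ni²⁺(aq)
Q = [Ce³⁺]^2·[Ni²⁺] / ([Ce⁴⁺]^2); log Q = 4.143.
E = E° − (0.0592/n) log Q = +1.94 − (0.0592/2)(4.143) = +1.817 V.

+1.817 V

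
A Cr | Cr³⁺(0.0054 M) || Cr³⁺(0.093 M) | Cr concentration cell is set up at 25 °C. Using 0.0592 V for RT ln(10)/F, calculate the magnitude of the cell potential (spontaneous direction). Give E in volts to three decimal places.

For a concentration cell E°cell = 0. The 0.093 M side is the cathode (reduction is favoured where [Cr³⁺] is higher).
With n = 3, E = −(0.0592/3) log([Cr³⁺]ₐₙ/[Cr³⁺]꜀ₐₜ) = −(0.0592/3) log(0.0054/0.093) = −(0.0592/3)(-1.236) = +0.024 V.

+0.024 V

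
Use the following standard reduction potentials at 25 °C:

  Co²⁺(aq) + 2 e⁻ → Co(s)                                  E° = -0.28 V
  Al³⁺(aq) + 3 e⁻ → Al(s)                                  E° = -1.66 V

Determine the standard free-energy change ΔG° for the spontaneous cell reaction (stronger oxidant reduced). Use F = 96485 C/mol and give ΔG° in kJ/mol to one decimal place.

-798.9 kJ/mol

Co²⁺/Co (E° = -0.28 V) is the cathode; Al³⁺/Al (E° = -1.66 V) is the anode, so E°cell = +1.38 V.
Balancing electrons gives n = 6 (lcm of 2 and 3).
ΔG° = −nFE° = −(6)(96485)(+1.38) = -798,896 J = -798.9 kJ/mol.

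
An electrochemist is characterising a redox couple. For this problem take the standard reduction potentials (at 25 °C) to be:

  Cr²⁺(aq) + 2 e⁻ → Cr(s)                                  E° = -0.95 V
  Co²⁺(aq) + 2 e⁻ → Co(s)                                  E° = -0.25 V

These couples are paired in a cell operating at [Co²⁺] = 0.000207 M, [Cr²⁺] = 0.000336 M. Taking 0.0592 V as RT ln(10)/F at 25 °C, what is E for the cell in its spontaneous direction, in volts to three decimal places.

Co²⁺/Co is the cathode (higher E°), Cr²⁺/Cr the anode: E°cell = -0.25 − (-0.95) = +0.70 V, n = 2.
Overall: Co²⁺(aq) + Cr(s) → Co(s) + Cr²⁺(aq)
Q = [Cr²⁺] / ([Co²⁺]); log Q = 0.210.
E = E° − (0.0592/n) log Q = +0.70 − (0.0592/2)(0.210) = +0.694 V.

+0.694 V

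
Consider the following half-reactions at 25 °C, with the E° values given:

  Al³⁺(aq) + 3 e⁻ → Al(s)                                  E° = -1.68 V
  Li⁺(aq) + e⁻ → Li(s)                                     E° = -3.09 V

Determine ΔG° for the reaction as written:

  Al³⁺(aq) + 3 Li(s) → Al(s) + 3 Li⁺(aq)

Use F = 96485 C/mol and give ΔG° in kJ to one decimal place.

-408.1 kJ

As written, Al³⁺/Al is reduced (cathode) and Li⁺/Li is oxidised (anode), so E°cell = (-1.68) − (-3.09) = +1.41 V.
Balancing electrons gives n = 3.
ΔG° = −nFE° = −(3)(96485)(+1.41) = -408,132 J = -408.1 kJ.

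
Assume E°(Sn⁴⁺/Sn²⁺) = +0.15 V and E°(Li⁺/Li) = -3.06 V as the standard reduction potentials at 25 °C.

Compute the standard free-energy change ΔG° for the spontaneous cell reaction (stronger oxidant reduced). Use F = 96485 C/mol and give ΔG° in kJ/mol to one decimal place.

-619.4 kJ/mol

Sn⁴⁺/Sn²⁺ (E° = +0.15 V) is the cathode; Li⁺/Li (E° = -3.06 V) is the anode, so E°cell = +3.21 V.
Balancing electrons gives n = 2 (lcm of 2 and 1).
ΔG° = −nFE° = −(2)(96485)(+3.21) = -619,434 J = -619.4 kJ/mol.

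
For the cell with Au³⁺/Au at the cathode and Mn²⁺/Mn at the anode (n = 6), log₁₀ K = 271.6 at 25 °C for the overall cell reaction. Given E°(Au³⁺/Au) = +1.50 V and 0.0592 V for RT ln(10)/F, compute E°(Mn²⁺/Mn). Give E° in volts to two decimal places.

-1.18 V

E°cell = (0.0592/n)·log K = (0.0592/6)(271.6) = +2.680 V.
Since Au³⁺/Au is the cathode and Mn²⁺/Mn the anode, E°cell = E°(Au³⁺/Au) − E°(Mn²⁺/Mn).
So E°(Mn²⁺/Mn) = E°(Au³⁺/Au) − E°cell = (+1.50) − (+2.680) = -1.18 V.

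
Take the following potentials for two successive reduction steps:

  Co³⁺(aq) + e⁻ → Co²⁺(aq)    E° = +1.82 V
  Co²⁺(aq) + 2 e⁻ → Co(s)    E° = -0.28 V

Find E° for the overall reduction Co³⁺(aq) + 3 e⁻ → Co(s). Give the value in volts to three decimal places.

Since ΔG° = −nFE° is additive over sequential reductions, n₃E°₃ = n₁E°₁ + n₂E°₂.
E°₃ = (1×+1.82 + 2×-0.28) / 3 = (+1.260) / 3 = +0.420 V.

+0.420 V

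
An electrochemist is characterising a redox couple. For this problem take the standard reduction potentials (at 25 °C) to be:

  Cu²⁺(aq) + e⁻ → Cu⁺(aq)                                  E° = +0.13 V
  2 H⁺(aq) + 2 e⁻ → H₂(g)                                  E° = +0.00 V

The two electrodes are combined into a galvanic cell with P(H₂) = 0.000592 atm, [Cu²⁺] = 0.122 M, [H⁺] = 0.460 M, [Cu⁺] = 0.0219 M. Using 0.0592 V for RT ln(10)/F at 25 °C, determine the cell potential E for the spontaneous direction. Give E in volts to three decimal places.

Cu²⁺/Cu⁺ is the cathode (higher E°), H⁺/H₂ the anode: E°cell = +0.13 − (+0.00) = +0.13 V, n = 2.
Overall: 2 Cu²⁺(aq) + H₂(g) → 2 Cu⁺(aq) + 2 H⁺(aq)
Q = [Cu⁺]^2·[H⁺]^2 / ([Cu²⁺]^2·P(H₂)); log Q = 1.061.
E = E° − (0.0592/n) log Q = +0.13 − (0.0592/2)(1.061) = +0.099 V.

+0.099 V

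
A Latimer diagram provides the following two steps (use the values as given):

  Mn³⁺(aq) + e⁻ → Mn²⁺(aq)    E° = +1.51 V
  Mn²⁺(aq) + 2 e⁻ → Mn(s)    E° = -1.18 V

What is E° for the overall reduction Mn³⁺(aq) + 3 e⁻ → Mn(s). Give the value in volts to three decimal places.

-0.283 V

Since ΔG° = −nFE° is additive over sequential reductions, n₃E°₃ = n₁E°₁ + n₂E°₂.
E°₃ = (1×+1.51 + 2×-1.18) / 3 = (-0.850) / 3 = -0.283 V.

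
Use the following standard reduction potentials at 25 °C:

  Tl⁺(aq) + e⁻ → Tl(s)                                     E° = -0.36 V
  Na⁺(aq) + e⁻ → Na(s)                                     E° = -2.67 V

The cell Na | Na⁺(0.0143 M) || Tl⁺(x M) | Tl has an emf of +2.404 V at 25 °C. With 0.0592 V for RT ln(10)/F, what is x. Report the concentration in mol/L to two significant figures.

0.55 M

Tl⁺/Tl is the cathode, Na⁺/Na the anode: E°cell = +2.31 V, n = 1.
Overall reaction: Tl⁺(aq) + Na(s) → Tl(s) + Na⁺(aq); Q = [Na⁺]^1/[Tl⁺]^1.
From E = E° − (0.0592/n) log Q: log Q = (E° − E)·n/0.0592 = (+2.31 − (+2.404))·1/0.0592 = -1.5878.
So 1·log[Tl⁺] = 1·log(0.0143) − log Q = -1.8447 − (-1.5878) = -0.2569; [Tl⁺] = 10^(-0.2569) ≈ 0.55 M.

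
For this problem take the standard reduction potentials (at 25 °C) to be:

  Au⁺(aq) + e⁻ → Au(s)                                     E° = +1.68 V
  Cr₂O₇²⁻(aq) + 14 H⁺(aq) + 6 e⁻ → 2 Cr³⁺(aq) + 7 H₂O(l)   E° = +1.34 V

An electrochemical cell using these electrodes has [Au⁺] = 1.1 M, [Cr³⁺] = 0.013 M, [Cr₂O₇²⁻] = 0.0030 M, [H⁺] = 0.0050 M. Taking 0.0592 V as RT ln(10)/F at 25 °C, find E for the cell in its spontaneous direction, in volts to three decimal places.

+0.648 V

Au⁺/Au is the cathode (higher E°), Cr₂O₇²⁻/Cr³⁺ the anode: E°cell = +1.68 − (+1.34) = +0.34 V, n = 6.
Overall: 6 Au⁺(aq) + 2 Cr³⁺(aq) + 7 H₂O(l) → 6 Au(s) + Cr₂O₇²⁻(aq) + 14 H⁺(aq)
Q = [Cr₂O₇²⁻]·[H⁺]^14 / ([Au⁺]^6·[Cr³⁺]^2); log Q = -31.214.
E = E° − (0.0592/n) log Q = +0.34 − (0.0592/6)(-31.214) = +0.648 V.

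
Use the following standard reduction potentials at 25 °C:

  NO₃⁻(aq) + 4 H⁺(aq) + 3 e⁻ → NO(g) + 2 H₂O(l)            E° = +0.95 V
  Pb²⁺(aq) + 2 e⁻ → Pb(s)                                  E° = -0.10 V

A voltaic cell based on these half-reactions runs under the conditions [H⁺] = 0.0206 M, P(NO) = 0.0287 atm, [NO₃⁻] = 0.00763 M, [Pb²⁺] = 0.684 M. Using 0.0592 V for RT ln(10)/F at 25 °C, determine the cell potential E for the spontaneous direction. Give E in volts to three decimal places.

+0.910 V

NO₃⁻/NO is the cathode (higher E°), Pb²⁺/Pb the anode: E°cell = +0.95 − (-0.10) = +1.05 V, n = 6.
Overall: 2 NO₃⁻(aq) + 8 H⁺(aq) + 3 Pb(s) → 2 NO(g) + 4 H₂O(l) + 3 Pb²⁺(aq)
Q = P(NO)^2·[Pb²⁺]^3 / ([NO₃⁻]^2·[H⁺]^8); log Q = 14.145.
E = E° − (0.0592/n) log Q = +1.05 − (0.0592/6)(14.145) = +0.910 V.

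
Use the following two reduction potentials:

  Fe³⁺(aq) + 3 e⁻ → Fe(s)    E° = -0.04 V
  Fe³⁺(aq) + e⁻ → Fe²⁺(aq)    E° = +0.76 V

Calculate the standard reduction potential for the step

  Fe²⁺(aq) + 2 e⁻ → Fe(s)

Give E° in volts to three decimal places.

-0.440 V

Sequential free energies add, so n₃E°₃ = n₁E°₁ + n₂E°₂.
With n₃ = 3, and the known step contributing 1×(+0.76) V, the unknown satisfies 2·E° = 3×(-0.04) − 1×(+0.76) = -0.880.
E° = -0.880 / 2 = -0.440 V.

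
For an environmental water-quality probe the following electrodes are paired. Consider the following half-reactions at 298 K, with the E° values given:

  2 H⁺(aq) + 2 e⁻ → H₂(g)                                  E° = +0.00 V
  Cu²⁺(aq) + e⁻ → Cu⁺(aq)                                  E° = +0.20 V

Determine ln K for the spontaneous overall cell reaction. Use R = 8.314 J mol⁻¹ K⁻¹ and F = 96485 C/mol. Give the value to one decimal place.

15.6

Cathode: Cu²⁺/Cu⁺; anode: H⁺/H₂. E°cell = (+0.20) − (+0.00) = +0.20 V, with n = 2.
ΔG° = −nFE° = −RT ln K, so ln K = nFE°/(RT) = (2)(96485)(+0.20) / ((8.314)(298)) = 15.577.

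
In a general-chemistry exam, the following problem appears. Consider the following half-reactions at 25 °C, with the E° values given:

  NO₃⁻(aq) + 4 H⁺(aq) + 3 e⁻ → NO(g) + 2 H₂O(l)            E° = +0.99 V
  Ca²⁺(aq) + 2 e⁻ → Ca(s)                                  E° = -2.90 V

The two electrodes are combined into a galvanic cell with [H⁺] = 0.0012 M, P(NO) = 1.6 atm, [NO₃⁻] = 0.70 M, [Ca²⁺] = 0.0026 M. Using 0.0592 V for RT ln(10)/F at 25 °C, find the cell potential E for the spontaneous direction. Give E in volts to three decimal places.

NO₃⁻/NO is the cathode (higher E°), Ca²⁺/Ca the anode: E°cell = +0.99 − (-2.90) = +3.89 V, n = 6.
Overall: 2 NO₃⁻(aq) + 8 H⁺(aq) + 3 Ca(s) → 2 NO(g) + 4 H₂O(l) + 3 Ca²⁺(aq)
Q = P(NO)^2·[Ca²⁺]^3 / ([NO₃⁻]^2·[H⁺]^8); log Q = 16.330.
E = E° − (0.0592/n) log Q = +3.89 − (0.0592/6)(16.330) = +3.729 V.

+3.729 V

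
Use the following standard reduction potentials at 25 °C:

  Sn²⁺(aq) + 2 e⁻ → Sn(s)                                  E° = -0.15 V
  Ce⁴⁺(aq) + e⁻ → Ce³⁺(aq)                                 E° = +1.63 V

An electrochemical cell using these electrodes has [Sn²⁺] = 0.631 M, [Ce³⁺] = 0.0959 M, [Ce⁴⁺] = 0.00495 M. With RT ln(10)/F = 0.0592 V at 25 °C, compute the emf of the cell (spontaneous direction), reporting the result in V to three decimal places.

+1.710 V

Ce⁴⁺/Ce³⁺ is the cathode (higher E°), Sn²⁺/Sn the anode: E°cell = +1.63 − (-0.15) = +1.78 V, n = 2.
Overall: 2 Ce⁴⁺(aq) + Sn(s) → 2 Ce³⁺(aq) + Sn²⁺(aq)
Q = [Ce³⁺]^2·[Sn²⁺] / ([Ce⁴⁺]^2); log Q = 2.374.
E = E° − (0.0592/n) log Q = +1.78 − (0.0592/2)(2.374) = +1.710 V.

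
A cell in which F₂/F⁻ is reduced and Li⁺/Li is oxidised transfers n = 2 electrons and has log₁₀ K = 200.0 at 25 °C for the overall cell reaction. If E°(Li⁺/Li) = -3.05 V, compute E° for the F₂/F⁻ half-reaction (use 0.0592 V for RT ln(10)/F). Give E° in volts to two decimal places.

E°cell = (0.0592/n)·log K = (0.0592/2)(200.0) = +5.920 V.
Since F₂/F⁻ is the cathode and Li⁺/Li the anode, E°cell = E°(F₂/F⁻) − E°(Li⁺/Li).
So E°(F₂/F⁻) = E°cell + E°(Li⁺/Li) = +5.920 + (-3.05) = +2.87 V.

+2.87 V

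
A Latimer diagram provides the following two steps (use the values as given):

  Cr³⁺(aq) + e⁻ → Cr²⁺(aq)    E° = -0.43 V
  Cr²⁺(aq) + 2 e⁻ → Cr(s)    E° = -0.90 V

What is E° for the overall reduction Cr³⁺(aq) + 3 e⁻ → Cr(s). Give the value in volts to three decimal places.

Since ΔG° = −nFE° is additive over sequential reductions, n₃E°₃ = n₁E°₁ + n₂E°₂.
E°₃ = (1×-0.43 + 2×-0.90) / 3 = (-2.230) / 3 = -0.743 V.

-0.743 V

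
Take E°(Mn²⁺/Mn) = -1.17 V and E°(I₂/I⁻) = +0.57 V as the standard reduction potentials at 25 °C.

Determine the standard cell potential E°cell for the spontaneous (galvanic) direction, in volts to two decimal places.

The I₂/I⁻ couple has the higher reduction potential, so it is the cathode; Mn²⁺/Mn is oxidised at the anode.
E°cell = E°(cathode) − E°(anode) = (+0.57) − (-1.17) = +1.74 V.

+1.74 V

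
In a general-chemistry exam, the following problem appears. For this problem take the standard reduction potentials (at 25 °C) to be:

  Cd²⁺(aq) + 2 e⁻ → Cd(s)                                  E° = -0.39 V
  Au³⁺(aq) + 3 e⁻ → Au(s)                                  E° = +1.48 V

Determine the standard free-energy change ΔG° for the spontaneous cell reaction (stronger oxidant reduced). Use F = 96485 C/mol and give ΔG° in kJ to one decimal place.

-1082.6 kJ

Au³⁺/Au (E° = +1.48 V) is the cathode; Cd²⁺/Cd (E° = -0.39 V) is the anode, so E°cell = +1.87 V.
Balancing electrons gives n = 6 (lcm of 3 and 2).
ΔG° = −nFE° = −(6)(96485)(+1.87) = -1,082,562 J = -1082.6 kJ.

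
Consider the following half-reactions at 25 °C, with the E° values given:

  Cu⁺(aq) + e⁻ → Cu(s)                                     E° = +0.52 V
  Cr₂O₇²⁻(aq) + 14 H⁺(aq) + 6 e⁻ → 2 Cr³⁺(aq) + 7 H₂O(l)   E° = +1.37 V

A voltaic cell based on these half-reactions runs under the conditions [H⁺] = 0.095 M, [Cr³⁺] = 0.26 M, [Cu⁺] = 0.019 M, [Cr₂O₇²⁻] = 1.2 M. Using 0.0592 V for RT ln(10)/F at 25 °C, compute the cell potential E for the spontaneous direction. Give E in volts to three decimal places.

Cr₂O₇²⁻/Cr³⁺ is the cathode (higher E°), Cu⁺/Cu the anode: E°cell = +1.37 − (+0.52) = +0.85 V, n = 6.
Overall: Cr₂O₇²⁻(aq) + 14 H⁺(aq) + 6 Cu(s) → 2 Cr³⁺(aq) + 7 H₂O(l) + 6 Cu⁺(aq)
Q = [Cr³⁺]^2·[Cu⁺]^6 / ([Cr₂O₇²⁻]·[H⁺]^14); log Q = 2.735.
E = E° − (0.0592/n) log Q = +0.85 − (0.0592/6)(2.735) = +0.823 V.

+0.823 V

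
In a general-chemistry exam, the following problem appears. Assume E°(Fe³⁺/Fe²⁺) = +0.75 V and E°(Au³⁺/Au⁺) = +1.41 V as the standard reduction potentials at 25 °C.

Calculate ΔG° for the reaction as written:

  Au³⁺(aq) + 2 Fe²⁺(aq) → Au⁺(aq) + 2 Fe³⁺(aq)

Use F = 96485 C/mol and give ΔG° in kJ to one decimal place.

-127.4 kJ

As written, Au³⁺/Au⁺ is reduced (cathode) and Fe³⁺/Fe²⁺ is oxidised (anode), so E°cell = (+1.41) − (+0.75) = +0.66 V.
Balancing electrons gives n = 2.
ΔG° = −nFE° = −(2)(96485)(+0.66) = -127,360 J = -127.4 kJ.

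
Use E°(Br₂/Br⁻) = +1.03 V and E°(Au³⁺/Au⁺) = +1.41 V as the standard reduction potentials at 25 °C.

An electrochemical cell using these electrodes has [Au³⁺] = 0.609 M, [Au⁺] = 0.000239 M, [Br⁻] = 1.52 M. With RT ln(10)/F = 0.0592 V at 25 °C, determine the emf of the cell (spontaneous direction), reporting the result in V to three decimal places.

+0.492 V

Au³⁺/Au⁺ is the cathode (higher E°), Br₂/Br⁻ the anode: E°cell = +1.41 − (+1.03) = +0.38 V, n = 2.
Overall: Au³⁺(aq) + 2 Br⁻(aq) → Au⁺(aq) + Br₂(l)
Q = [Au⁺] / ([Au³⁺]·[Br⁻]^2); log Q = -3.770.
E = E° − (0.0592/n) log Q = +0.38 − (0.0592/2)(-3.770) = +0.492 V.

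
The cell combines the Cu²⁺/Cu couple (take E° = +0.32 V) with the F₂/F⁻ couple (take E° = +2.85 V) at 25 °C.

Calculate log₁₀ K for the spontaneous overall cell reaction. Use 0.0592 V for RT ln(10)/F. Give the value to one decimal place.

Cathode: F₂/F⁻; anode: Cu²⁺/Cu. E°cell = +2.53 V, n = 2.
log K = nE°cell / 0.0592 = (2)(+2.53) / 0.0592 = 85.5.

85.5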